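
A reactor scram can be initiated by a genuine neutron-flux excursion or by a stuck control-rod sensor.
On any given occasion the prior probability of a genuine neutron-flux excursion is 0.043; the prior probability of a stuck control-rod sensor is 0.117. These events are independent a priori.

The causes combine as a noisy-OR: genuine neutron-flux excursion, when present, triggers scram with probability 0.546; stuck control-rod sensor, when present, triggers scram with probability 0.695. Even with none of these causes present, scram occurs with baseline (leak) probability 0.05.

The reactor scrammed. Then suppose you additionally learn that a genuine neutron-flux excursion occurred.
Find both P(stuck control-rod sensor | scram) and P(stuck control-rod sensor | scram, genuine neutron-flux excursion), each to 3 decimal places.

P(stuck control-rod sensor | scram) ≈ 0.568; P(stuck control-rod sensor | scram, genuine neutron-flux excursion) ≈ 0.168

Under noisy-OR, P(scram | causes) = 1 − (1−0.05)·∏(1−qᵢ) over the active causes.
Sum P(scram|·) weighted by the priors over the 4 (genuine neutron-flux excursion, stuck control-rod sensor) configurations:
  P(scram) = 0.05*0.957*0.883 + 0.71025*0.957*0.117 + 0.5687*0.043*0.883 + 0.868453*0.043*0.117
        = 0.042252 + 0.079526 + 0.021593 + 0.004369 = 0.147740
Keeping only the stuck control-rod sensor-present terms gives 0.083895, so
  P(stuck control-rod sensor | scram) = 0.083895 / 0.147740 ≈ 0.568

With the extra evidence:
P(scram | genuine neutron-flux excursion) = 0.5687×0.883 + 0.868453×0.117 = 0.502162 + 0.101609 = 0.603771
Restricting to configurations with stuck control-rod sensor present: 0.868453×0.117 = 0.101609.
P(stuck control-rod sensor | scram, genuine neutron-flux excursion) = 0.101609 / 0.603771 ≈ 0.168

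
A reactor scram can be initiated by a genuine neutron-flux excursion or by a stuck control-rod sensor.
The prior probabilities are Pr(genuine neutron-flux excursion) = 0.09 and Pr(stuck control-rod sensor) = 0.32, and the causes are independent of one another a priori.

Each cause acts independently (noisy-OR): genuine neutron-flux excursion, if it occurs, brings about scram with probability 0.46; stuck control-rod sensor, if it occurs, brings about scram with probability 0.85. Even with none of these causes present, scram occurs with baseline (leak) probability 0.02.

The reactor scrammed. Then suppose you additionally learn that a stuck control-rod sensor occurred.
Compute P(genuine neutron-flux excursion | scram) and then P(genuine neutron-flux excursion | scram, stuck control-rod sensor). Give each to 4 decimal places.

Under noisy-OR, P(scram | causes) = 1 − (1−0.02)·∏(1−qᵢ) over the active causes.
Weight on genuine neutron-flux excursion=true, given the evidence: 0.028813 + 0.026514 = 0.055327
Normalizer over all consistent configurations: 0.02×0.91×0.68 + 0.853×0.91×0.32 + 0.4708×0.09×0.68 + 0.92062×0.09×0.32 = 0.316097
P(genuine neutron-flux excursion | scram) = 0.055327/0.316097 ≈ 0.1750

Now also conditioning on stuck control-rod sensor=true:
P(scram | stuck control-rod sensor) = 0.853·0.91 + 0.92062·0.09 = 0.776230 + 0.082856 = 0.859086
Restricting to configurations with genuine neutron-flux excursion present: 0.92062·0.09 = 0.082856.
P(genuine neutron-flux excursion | scram, stuck control-rod sensor) = 0.082856 / 0.859086 ≈ 0.0964

P(genuine neutron-flux excursion | scram) ≈ 0.1750; P(genuine neutron-flux excursion | scram, stuck control-rod sensor) ≈ 0.0964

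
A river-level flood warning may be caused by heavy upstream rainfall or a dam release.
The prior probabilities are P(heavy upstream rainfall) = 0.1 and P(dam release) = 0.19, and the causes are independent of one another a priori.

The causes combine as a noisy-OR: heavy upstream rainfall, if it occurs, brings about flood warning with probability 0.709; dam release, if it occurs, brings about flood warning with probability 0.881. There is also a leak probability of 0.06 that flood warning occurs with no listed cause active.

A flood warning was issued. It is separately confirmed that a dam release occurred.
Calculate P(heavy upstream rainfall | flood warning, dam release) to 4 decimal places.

P(heavy upstream rainfall | flood warning, dam release) ≈ 0.1080

Under noisy-OR, P(flood warning | causes) = 1 − (1−0.06)·∏(1−qᵢ) over the active causes.
Enumerate both values of heavy upstream rainfall and weight by the priors:
  P(flood warning | dam release) = 0.88814×0.9 + 0.967449×0.1
        = 0.799326 + 0.096745 = 0.896071
Configurations with heavy upstream rainfall contribute 0.096745, so
  P(heavy upstream rainfall | flood warning, dam release) = 0.096745 / 0.896071 ≈ 0.1080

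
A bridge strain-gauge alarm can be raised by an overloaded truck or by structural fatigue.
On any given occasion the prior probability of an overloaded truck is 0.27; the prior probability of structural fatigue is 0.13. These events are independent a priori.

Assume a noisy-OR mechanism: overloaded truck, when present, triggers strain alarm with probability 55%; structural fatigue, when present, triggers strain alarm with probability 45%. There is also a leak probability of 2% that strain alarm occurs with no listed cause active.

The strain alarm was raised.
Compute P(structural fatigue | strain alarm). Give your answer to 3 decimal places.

Under noisy-OR, P(strain alarm | causes) = 1 − (1−0.02)·∏(1−qᵢ) over the active causes.
P(strain alarm) = 0.02*0.73*0.87 + 0.461*0.73*0.13 + 0.559*0.27*0.87 + 0.75745*0.27*0.13 = 0.012702 + 0.043749 + 0.131309 + 0.026586 = 0.214346
Restricting to configurations with structural fatigue present: 0.043749 + 0.026586 = 0.070335.
P(structural fatigue | strain alarm) = 0.070335 / 0.214346 ≈ 0.328

P(structural fatigue | strain alarm) ≈ 0.328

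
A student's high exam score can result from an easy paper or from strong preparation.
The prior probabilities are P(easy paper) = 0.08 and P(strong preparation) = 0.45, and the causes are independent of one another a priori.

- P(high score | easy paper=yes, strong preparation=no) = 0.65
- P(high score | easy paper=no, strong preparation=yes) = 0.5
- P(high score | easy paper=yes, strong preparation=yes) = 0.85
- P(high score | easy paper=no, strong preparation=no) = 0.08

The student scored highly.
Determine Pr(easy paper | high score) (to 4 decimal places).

By total probability over the 4 (easy paper, strong preparation) configurations:
  P(high score) = 0.08·0.92·0.55 + 0.5·0.92·0.45 + 0.65·0.08·0.55 + 0.85·0.08·0.45
        = 0.040480 + 0.207000 + 0.028600 + 0.030600 = 0.306680
Configurations with easy paper contribute 0.059200, so
  P(easy paper | high score) = 0.059200 / 0.306680 ≈ 0.1930

Pr(easy paper | high score) ≈ 0.1930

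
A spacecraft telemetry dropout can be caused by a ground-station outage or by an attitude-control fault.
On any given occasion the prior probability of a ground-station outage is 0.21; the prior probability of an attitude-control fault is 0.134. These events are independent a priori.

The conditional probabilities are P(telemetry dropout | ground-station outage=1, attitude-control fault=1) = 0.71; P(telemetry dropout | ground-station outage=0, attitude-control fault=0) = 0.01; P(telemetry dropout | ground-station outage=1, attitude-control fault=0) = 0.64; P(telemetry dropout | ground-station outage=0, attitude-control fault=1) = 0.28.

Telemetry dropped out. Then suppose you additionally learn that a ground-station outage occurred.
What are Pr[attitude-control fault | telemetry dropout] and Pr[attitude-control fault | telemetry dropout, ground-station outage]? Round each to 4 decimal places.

Numerator (weight on configurations with attitude-control fault): 0.029641 + 0.019979 = 0.049620
The normalizing constant is 0.01·0.79·0.866 + 0.28·0.79·0.134 + 0.64·0.21·0.866 + 0.71·0.21·0.134 = 0.172851
P(attitude-control fault | telemetry dropout) = 0.049620/0.172851 ≈ 0.2871

Now also conditioning on ground-station outage=true:
Weight on attitude-control fault=true, given the evidence: 0.71*0.134 = 0.095140
Denominator P(telemetry dropout | ground-station outage): 0.64*0.866 + 0.71*0.134 = 0.649380
Posterior = 0.095140 / 0.649380 ≈ 0.1465

Pr[attitude-control fault | telemetry dropout] ≈ 0.2871; Pr[attitude-control fault | telemetry dropout, ground-station outage] ≈ 0.1465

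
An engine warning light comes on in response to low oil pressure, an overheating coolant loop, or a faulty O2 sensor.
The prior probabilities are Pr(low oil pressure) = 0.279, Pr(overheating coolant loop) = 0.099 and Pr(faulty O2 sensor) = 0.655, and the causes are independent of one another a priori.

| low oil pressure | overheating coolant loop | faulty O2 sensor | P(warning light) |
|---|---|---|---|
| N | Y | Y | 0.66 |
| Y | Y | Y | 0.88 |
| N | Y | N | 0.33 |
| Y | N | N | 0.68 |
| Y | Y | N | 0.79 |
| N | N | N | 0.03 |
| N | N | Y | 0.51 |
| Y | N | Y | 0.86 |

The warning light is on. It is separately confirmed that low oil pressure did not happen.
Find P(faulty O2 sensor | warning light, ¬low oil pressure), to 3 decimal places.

P(warning light | ¬low oil pressure) = 0.03*0.901*0.345 + 0.51*0.901*0.655 + 0.33*0.099*0.345 + 0.66*0.099*0.655 = 0.009325 + 0.300979 + 0.011271 + 0.042798 = 0.364373
Of this, 0.343777 comes from 0.300979 + 0.042798 (the faulty O2 sensor=true cases).
Hence the posterior is 0.343777/0.364373 ≈ 0.943.

P(faulty O2 sensor | warning light, ¬low oil pressure) ≈ 0.943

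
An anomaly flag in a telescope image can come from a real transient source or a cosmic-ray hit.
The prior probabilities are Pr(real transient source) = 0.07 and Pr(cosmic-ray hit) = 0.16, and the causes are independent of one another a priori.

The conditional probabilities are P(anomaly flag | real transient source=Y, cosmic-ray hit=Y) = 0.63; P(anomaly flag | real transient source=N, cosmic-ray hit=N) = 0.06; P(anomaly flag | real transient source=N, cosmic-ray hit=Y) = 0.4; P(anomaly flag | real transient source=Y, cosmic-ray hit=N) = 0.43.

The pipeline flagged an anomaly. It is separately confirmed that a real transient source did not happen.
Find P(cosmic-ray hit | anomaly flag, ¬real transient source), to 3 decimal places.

For the numerator, keep only cosmic-ray hit=true terms: 0.4×0.16 = 0.064000
Denominator P(anomaly flag | ¬real transient source): 0.06×0.84 + 0.4×0.16 = 0.114400
P(cosmic-ray hit | anomaly flag, ¬real transient source) = 0.064000/0.114400 ≈ 0.559

P(cosmic-ray hit | anomaly flag, ¬real transient source) ≈ 0.559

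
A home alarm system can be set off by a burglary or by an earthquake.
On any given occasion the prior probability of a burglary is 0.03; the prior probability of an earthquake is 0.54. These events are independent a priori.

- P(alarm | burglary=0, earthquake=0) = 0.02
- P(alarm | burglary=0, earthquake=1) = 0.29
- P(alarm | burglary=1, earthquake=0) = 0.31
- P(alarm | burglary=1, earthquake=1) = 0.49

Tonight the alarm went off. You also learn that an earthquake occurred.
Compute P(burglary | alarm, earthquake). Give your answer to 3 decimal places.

P(burglary | alarm, earthquake) ≈ 0.050

By total probability over both values of burglary:
  P(alarm | earthquake) = 0.29·0.97 + 0.49·0.03
        = 0.281300 + 0.014700 = 0.296000
Configurations with burglary contribute 0.014700, so
  P(burglary | alarm, earthquake) = 0.014700 / 0.296000 ≈ 0.050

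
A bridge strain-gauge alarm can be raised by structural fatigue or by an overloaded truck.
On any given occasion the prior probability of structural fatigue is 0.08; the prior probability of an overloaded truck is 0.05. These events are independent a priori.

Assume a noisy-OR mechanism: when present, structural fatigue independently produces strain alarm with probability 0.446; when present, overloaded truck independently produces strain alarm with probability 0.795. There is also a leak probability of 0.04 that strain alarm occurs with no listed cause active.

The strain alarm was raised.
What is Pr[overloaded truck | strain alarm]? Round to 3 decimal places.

Pr[overloaded truck | strain alarm] ≈ 0.365

Under noisy-OR, P(strain alarm | causes) = 1 − (1−0.04)·∏(1−qᵢ) over the active causes.
P(strain alarm) = 0.04·0.92·0.95 + 0.8032·0.92·0.05 + 0.46816·0.08·0.95 + 0.890973·0.08·0.05 = 0.034960 + 0.036947 + 0.035580 + 0.003564 = 0.111051
The overloaded truck-present share is 0.036947 + 0.003564 = 0.040511.
So P(overloaded truck | strain alarm) = 0.040511/0.111051 ≈ 0.365.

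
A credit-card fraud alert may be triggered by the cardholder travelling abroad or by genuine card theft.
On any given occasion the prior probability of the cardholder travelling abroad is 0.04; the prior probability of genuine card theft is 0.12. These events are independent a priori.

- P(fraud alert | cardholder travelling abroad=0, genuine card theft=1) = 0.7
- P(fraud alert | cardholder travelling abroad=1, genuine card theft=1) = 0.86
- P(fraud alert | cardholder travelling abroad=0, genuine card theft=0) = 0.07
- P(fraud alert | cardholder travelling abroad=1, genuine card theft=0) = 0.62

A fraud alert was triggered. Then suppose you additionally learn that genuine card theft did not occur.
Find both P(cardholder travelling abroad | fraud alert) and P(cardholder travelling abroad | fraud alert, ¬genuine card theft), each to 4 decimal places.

P(cardholder travelling abroad | fraud alert) ≈ 0.1566; P(cardholder travelling abroad | fraud alert, ¬genuine card theft) ≈ 0.2696

Enumerate the 4 (cardholder travelling abroad, genuine card theft) configurations and weight by the priors:
  P(fraud alert) = 0.07·0.96·0.88 + 0.7·0.96·0.12 + 0.62·0.04·0.88 + 0.86·0.04·0.12
        = 0.059136 + 0.080640 + 0.021824 + 0.004128 = 0.165728
The terms with cardholder travelling abroad present sum to 0.025952, so
  P(cardholder travelling abroad | fraud alert) = 0.025952 / 0.165728 ≈ 0.1566

Now also conditioning on genuine card theft≠true:
P(fraud alert | ¬genuine card theft) = 0.07×0.96 + 0.62×0.04 = 0.067200 + 0.024800 = 0.092000
Of this, 0.024800 comes from 0.62×0.04 (the cardholder travelling abroad=true cases).
P(cardholder travelling abroad | fraud alert, ¬genuine card theft) = 0.024800 / 0.092000 ≈ 0.2696
Ruling out genuine card theft raises the posterior on cardholder travelling abroad — the flip side of explaining away.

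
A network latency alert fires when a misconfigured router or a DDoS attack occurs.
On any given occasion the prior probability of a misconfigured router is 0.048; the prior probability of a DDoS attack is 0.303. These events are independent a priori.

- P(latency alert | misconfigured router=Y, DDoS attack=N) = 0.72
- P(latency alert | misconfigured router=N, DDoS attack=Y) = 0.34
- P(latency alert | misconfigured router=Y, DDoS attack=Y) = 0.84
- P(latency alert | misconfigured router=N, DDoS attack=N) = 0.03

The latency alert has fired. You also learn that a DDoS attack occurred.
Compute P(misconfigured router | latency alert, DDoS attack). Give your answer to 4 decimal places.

P(latency alert | DDoS attack) = 0.34·0.952 + 0.84·0.048 = 0.323680 + 0.040320 = 0.364000
Of this, 0.040320 comes from 0.84·0.048 (the misconfigured router=true cases).
Hence the posterior is 0.040320/0.364000 ≈ 0.1108.

P(misconfigured router | latency alert, DDoS attack) ≈ 0.1108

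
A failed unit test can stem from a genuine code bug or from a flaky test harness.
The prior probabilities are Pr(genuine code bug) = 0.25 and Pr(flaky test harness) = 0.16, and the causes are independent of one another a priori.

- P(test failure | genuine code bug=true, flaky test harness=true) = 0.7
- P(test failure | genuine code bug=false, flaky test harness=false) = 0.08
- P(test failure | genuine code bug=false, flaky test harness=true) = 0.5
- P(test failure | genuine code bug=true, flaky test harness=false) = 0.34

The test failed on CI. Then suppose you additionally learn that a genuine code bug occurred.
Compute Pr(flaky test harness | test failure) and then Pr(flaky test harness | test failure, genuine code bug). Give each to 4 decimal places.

Enumerate the 4 (genuine code bug, flaky test harness) configurations and weight by the priors:
  P(test failure) = 0.08·0.75·0.84 + 0.5·0.75·0.16 + 0.34·0.25·0.84 + 0.7·0.25·0.16
        = 0.050400 + 0.060000 + 0.071400 + 0.028000 = 0.209800
Keeping only the flaky test harness-present terms gives 0.088000, so
  P(flaky test harness | test failure) = 0.088000 / 0.209800 ≈ 0.4194

With the extra evidence:
Weight on flaky test harness=true, given the evidence: 0.7*0.16 = 0.112000
Denominator P(test failure | genuine code bug): 0.34*0.84 + 0.7*0.16 = 0.397600
Posterior = 0.112000 / 0.397600 ≈ 0.2817
Conditioning on genuine code bug lowers the posterior on flaky test harness: the classic explaining-away effect in a common-effect structure.

Pr(flaky test harness | test failure) ≈ 0.4194; Pr(flaky test harness | test failure, genuine code bug) ≈ 0.2817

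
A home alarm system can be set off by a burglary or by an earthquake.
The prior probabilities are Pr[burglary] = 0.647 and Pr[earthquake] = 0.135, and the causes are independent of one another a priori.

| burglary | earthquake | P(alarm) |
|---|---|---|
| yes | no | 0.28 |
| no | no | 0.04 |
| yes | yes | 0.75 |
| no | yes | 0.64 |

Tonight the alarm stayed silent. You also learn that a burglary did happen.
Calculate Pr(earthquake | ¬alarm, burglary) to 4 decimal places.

Pr(earthquake | ¬alarm, burglary) ≈ 0.0514

Numerator (weight on configurations with earthquake): 0.25*0.135 = 0.033750
Normalizer over all consistent configurations: 0.72*0.865 + 0.25*0.135 = 0.656550
P(earthquake | ¬alarm, burglary) = 0.033750/0.656550 ≈ 0.0514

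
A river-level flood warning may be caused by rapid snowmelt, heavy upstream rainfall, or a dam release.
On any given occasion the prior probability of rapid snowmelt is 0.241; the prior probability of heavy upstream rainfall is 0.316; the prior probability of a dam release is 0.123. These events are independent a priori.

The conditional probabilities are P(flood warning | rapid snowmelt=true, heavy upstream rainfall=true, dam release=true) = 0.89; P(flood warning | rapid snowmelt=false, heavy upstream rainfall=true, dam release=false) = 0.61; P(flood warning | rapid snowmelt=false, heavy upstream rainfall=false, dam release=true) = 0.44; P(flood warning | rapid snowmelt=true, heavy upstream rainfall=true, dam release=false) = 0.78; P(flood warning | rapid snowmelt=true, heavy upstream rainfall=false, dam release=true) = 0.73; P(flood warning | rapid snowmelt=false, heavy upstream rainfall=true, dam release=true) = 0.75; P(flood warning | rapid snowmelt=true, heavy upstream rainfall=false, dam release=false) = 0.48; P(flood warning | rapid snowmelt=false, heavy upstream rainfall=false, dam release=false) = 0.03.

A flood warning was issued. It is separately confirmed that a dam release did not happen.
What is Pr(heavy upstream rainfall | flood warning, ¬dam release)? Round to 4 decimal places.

Pr(heavy upstream rainfall | flood warning, ¬dam release) ≈ 0.6848

Sum P(flood warning|·) weighted by the priors over the 4 (rapid snowmelt, heavy upstream rainfall) configurations:
  P(flood warning | ¬dam release) = 0.03×0.759×0.684 + 0.61×0.759×0.316 + 0.48×0.241×0.684 + 0.78×0.241×0.316
        = 0.015575 + 0.146305 + 0.079125 + 0.059402 = 0.300407
The terms with heavy upstream rainfall present sum to 0.205707, so
  P(heavy upstream rainfall | flood warning, ¬dam release) = 0.205707 / 0.300407 ≈ 0.6848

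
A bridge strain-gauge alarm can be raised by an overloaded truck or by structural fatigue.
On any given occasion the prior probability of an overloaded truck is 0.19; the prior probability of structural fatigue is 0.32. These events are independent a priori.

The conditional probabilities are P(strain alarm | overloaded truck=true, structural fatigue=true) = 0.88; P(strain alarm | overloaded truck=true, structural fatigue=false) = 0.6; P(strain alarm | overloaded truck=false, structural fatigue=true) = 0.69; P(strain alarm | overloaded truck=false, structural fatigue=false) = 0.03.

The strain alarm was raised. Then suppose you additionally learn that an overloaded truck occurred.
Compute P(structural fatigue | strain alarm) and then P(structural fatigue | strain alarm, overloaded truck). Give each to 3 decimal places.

P(strain alarm) = 0.03*0.81*0.68 + 0.69*0.81*0.32 + 0.6*0.19*0.68 + 0.88*0.19*0.32 = 0.016524 + 0.178848 + 0.077520 + 0.053504 = 0.326396
The structural fatigue-present share is 0.178848 + 0.053504 = 0.232352.
P(structural fatigue | strain alarm) = 0.232352 / 0.326396 ≈ 0.712

Now condition on the additional information:
Weight on structural fatigue=true, given the evidence: 0.88×0.32 = 0.281600
Normalizer over all consistent configurations: 0.6×0.68 + 0.88×0.32 = 0.689600
P(structural fatigue | strain alarm, overloaded truck) = 0.281600/0.689600 ≈ 0.408
— overloaded truck explains away the evidence for structural fatigue.

P(structural fatigue | strain alarm) ≈ 0.712; P(structural fatigue | strain alarm, overloaded truck) ≈ 0.408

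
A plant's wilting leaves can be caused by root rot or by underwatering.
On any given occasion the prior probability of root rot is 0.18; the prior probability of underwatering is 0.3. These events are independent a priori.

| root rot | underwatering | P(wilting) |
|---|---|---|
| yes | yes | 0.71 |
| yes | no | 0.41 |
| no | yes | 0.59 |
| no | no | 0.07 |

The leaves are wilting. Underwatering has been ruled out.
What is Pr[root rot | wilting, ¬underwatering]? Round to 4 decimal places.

P(wilting | ¬underwatering) = 0.07·0.82 + 0.41·0.18 = 0.057400 + 0.073800 = 0.131200
The root rot-present share is 0.41·0.18 = 0.073800.
So P(root rot | wilting, ¬underwatering) = 0.073800/0.131200 ≈ 0.5625.

Pr[root rot | wilting, ¬underwatering] ≈ 0.5625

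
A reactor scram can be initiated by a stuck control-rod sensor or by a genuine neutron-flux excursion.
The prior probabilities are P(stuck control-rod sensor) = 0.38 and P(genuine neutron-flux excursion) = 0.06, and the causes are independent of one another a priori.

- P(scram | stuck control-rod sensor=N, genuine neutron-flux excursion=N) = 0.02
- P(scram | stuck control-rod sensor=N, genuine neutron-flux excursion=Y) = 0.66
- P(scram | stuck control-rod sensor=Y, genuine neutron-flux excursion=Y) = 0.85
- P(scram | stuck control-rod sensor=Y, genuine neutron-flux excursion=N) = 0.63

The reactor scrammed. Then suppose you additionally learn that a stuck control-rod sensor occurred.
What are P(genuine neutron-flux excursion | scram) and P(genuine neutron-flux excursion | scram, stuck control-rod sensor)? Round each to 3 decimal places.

P(genuine neutron-flux excursion | scram) ≈ 0.157; P(genuine neutron-flux excursion | scram, stuck control-rod sensor) ≈ 0.079

Numerator (weight on configurations with genuine neutron-flux excursion): 0.024552 + 0.019380 = 0.043932
Denominator P(scram): 0.02*0.62*0.94 + 0.66*0.62*0.06 + 0.63*0.38*0.94 + 0.85*0.38*0.06 = 0.280624
P(genuine neutron-flux excursion | scram) = 0.043932/0.280624 ≈ 0.157

Now also conditioning on stuck control-rod sensor=true:
Numerator (weight on configurations with genuine neutron-flux excursion): 0.85*0.06 = 0.051000
Denominator P(scram | stuck control-rod sensor): 0.63*0.94 + 0.85*0.06 = 0.643200
Posterior = 0.051000 / 0.643200 ≈ 0.079
The drop from 0.157 to 0.079 is the explaining-away (discounting) effect.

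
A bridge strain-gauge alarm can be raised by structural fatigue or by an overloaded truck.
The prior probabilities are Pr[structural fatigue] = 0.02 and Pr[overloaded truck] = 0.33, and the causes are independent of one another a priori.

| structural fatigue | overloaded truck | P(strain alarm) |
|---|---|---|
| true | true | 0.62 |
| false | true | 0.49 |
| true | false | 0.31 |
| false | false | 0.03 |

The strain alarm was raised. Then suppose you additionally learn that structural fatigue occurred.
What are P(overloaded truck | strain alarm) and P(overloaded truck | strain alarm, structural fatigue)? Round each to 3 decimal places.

P(strain alarm) = 0.03×0.98×0.67 + 0.49×0.98×0.33 + 0.31×0.02×0.67 + 0.62×0.02×0.33 = 0.019698 + 0.158466 + 0.004154 + 0.004092 = 0.186410
Restricting to configurations with overloaded truck present: 0.158466 + 0.004092 = 0.162558.
P(overloaded truck | strain alarm) = 0.162558 / 0.186410 ≈ 0.872

Now also conditioning on structural fatigue=true:
By total probability over both values of overloaded truck:
  P(strain alarm | structural fatigue) = 0.31*0.67 + 0.62*0.33
        = 0.207700 + 0.204600 = 0.412300
Configurations with overloaded truck contribute 0.204600, so
  P(overloaded truck | strain alarm, structural fatigue) = 0.204600 / 0.412300 ≈ 0.496
— structural fatigue explains away the evidence for overloaded truck.

P(overloaded truck | strain alarm) ≈ 0.872; P(overloaded truck | strain alarm, structural fatigue) ≈ 0.496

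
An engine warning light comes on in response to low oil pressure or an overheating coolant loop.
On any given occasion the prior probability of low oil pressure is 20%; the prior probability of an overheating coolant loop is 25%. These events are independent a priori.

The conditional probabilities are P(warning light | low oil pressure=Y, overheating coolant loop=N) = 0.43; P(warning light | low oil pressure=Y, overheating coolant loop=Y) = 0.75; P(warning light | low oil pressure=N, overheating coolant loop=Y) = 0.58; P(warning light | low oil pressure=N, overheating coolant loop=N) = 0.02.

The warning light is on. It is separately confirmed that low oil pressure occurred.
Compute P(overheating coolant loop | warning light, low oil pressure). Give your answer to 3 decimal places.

P(overheating coolant loop | warning light, low oil pressure) ≈ 0.368

P(warning light | low oil pressure) = 0.43·0.75 + 0.75·0.25 = 0.322500 + 0.187500 = 0.510000
Restricting to configurations with overheating coolant loop present: 0.75·0.25 = 0.187500.
P(overheating coolant loop | warning light, low oil pressure) = 0.187500 / 0.510000 ≈ 0.368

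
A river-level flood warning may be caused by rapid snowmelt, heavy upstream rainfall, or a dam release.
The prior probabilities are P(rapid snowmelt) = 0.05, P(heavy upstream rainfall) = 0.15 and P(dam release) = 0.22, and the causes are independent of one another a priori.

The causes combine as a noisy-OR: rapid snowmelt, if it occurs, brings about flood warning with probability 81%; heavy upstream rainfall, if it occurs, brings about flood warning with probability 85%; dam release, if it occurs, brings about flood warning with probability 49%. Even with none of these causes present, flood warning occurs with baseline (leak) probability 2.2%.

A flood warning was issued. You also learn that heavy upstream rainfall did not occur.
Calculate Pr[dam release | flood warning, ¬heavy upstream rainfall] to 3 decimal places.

Pr[dam release | flood warning, ¬heavy upstream rainfall] ≈ 0.705

Under noisy-OR, P(flood warning | causes) = 1 − (1−0.022)·∏(1−qᵢ) over the active causes.
By total probability over the 4 (rapid snowmelt, dam release) configurations:
  P(flood warning | ¬heavy upstream rainfall) = 0.022·0.95·0.78 + 0.50122·0.95·0.22 + 0.81418·0.05·0.78 + 0.905232·0.05·0.22
        = 0.016302 + 0.104755 + 0.031753 + 0.009958 = 0.162768
Keeping only the dam release-present terms gives 0.114713, so
  P(dam release | flood warning, ¬heavy upstream rainfall) = 0.114713 / 0.162768 ≈ 0.705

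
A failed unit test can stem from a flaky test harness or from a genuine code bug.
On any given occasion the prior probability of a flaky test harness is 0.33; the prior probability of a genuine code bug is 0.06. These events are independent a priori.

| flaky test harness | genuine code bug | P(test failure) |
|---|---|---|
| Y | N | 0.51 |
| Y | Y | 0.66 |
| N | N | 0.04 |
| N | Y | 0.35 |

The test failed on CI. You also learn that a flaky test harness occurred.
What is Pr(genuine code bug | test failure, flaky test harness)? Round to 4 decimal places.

Weight on genuine code bug=true, given the evidence: 0.66*0.06 = 0.039600
The normalizing constant is 0.51*0.94 + 0.66*0.06 = 0.519000
P(genuine code bug | test failure, flaky test harness) = 0.039600/0.519000 ≈ 0.0763

Pr(genuine code bug | test failure, flaky test harness) ≈ 0.0763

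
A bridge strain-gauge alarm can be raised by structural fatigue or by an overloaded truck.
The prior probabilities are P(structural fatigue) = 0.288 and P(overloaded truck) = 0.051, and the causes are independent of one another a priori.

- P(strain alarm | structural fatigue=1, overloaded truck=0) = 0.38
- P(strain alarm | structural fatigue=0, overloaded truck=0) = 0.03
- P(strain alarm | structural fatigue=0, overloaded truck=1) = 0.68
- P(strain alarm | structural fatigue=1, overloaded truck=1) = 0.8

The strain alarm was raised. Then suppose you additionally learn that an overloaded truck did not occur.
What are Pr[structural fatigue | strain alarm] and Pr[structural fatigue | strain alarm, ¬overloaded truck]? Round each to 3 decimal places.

Pr[structural fatigue | strain alarm] ≈ 0.720; Pr[structural fatigue | strain alarm, ¬overloaded truck] ≈ 0.837

Enumerate the 4 (structural fatigue, overloaded truck) configurations and weight by the priors:
  P(strain alarm) = 0.03*0.712*0.949 + 0.68*0.712*0.051 + 0.38*0.288*0.949 + 0.8*0.288*0.051
        = 0.020271 + 0.024692 + 0.103859 + 0.011750 = 0.160572
Keeping only the structural fatigue-present terms gives 0.115609, so
  P(structural fatigue | strain alarm) = 0.115609 / 0.160572 ≈ 0.720

With the extra evidence:
By total probability over both values of structural fatigue:
  P(strain alarm | ¬overloaded truck) = 0.03*0.712 + 0.38*0.288
        = 0.021360 + 0.109440 = 0.130800
The terms with structural fatigue present sum to 0.109440, so
  P(structural fatigue | strain alarm, ¬overloaded truck) = 0.109440 / 0.130800 ≈ 0.837
Ruling out overloaded truck raises the posterior on structural fatigue — the flip side of explaining away.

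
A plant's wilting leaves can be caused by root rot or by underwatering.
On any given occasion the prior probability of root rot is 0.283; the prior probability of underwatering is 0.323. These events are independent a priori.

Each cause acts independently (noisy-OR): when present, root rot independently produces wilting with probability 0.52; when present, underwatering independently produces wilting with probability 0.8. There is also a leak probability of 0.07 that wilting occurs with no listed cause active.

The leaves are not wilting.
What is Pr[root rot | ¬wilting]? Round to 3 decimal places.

Pr[root rot | ¬wilting] ≈ 0.159

Under noisy-OR, P(wilting | causes) = 1 − (1−0.07)·∏(1−qᵢ) over the active causes.
Enumerate the 4 (root rot, underwatering) configurations and weight by the priors:
  P(¬wilting) = 0.93×0.717×0.677 + 0.186×0.717×0.323 + 0.4464×0.283×0.677 + 0.08928×0.283×0.323
        = 0.451430 + 0.043076 + 0.085526 + 0.008161 = 0.588193
The terms with root rot present sum to 0.093687, so
  P(root rot | ¬wilting) = 0.093687 / 0.588193 ≈ 0.159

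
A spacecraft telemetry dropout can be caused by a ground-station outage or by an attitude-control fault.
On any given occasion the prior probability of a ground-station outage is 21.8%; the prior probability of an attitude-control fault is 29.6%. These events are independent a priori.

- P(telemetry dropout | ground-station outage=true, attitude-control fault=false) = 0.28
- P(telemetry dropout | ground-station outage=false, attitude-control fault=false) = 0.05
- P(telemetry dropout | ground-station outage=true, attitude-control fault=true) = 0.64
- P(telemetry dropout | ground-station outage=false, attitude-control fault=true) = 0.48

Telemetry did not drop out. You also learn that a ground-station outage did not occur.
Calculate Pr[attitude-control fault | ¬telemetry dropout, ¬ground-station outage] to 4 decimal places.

Weight on attitude-control fault=true, given the evidence: 0.52·0.296 = 0.153920
Normalizer over all consistent configurations: 0.95·0.704 + 0.52·0.296 = 0.822720
P(attitude-control fault | ¬telemetry dropout, ¬ground-station outage) = 0.153920/0.822720 ≈ 0.1871

Pr[attitude-control fault | ¬telemetry dropout, ¬ground-station outage] ≈ 0.1871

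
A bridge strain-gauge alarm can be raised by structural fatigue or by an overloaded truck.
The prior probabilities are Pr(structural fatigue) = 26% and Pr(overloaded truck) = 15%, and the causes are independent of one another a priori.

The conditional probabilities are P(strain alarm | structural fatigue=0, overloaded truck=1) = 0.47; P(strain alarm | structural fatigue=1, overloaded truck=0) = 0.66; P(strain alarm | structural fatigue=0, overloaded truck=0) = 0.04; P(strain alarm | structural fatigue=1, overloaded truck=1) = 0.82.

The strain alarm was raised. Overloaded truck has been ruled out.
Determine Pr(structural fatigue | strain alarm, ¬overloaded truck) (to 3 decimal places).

Pr(structural fatigue | strain alarm, ¬overloaded truck) ≈ 0.853

Enumerate both values of structural fatigue and weight by the priors:
  P(strain alarm | ¬overloaded truck) = 0.04*0.74 + 0.66*0.26
        = 0.029600 + 0.171600 = 0.201200
The terms with structural fatigue present sum to 0.171600, so
  P(structural fatigue | strain alarm, ¬overloaded truck) = 0.171600 / 0.201200 ≈ 0.853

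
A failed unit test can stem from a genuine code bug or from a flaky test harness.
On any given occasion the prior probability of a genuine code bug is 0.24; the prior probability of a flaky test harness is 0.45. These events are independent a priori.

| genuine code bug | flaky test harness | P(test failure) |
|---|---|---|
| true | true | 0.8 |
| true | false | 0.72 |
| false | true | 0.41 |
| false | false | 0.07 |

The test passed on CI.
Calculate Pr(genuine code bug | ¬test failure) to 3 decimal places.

Pr(genuine code bug | ¬test failure) ≈ 0.090

By total probability over the 4 (genuine code bug, flaky test harness) configurations:
  P(¬test failure) = 0.93*0.76*0.55 + 0.59*0.76*0.45 + 0.28*0.24*0.55 + 0.2*0.24*0.45
        = 0.388740 + 0.201780 + 0.036960 + 0.021600 = 0.649080
Keeping only the genuine code bug-present terms gives 0.058560, so
  P(genuine code bug | ¬test failure) = 0.058560 / 0.649080 ≈ 0.090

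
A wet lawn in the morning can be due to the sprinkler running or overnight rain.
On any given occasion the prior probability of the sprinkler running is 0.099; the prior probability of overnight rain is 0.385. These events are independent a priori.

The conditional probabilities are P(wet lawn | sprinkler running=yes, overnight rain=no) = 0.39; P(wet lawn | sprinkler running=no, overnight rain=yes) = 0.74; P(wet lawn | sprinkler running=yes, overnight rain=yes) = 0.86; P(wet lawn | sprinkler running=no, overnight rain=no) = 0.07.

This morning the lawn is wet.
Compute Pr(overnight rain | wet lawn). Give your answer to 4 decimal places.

Pr(overnight rain | wet lawn) ≈ 0.8224

By total probability over the 4 (sprinkler running, overnight rain) configurations:
  P(wet lawn) = 0.07×0.901×0.615 + 0.74×0.901×0.385 + 0.39×0.099×0.615 + 0.86×0.099×0.385
        = 0.038788 + 0.256695 + 0.023745 + 0.032779 = 0.352007
Configurations with overnight rain contribute 0.289474, so
  P(overnight rain | wet lawn) = 0.289474 / 0.352007 ≈ 0.8224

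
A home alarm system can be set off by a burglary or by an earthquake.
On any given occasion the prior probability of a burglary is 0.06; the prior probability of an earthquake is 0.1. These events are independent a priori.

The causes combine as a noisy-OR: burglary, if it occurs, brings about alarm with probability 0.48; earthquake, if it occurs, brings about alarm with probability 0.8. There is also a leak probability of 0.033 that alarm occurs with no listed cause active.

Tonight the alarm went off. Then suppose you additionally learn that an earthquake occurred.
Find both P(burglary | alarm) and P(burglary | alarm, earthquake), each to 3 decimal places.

Under noisy-OR, P(alarm | causes) = 1 − (1−0.033)·∏(1−qᵢ) over the active causes.
P(alarm) = 0.033*0.94*0.9 + 0.8066*0.94*0.1 + 0.49716*0.06*0.9 + 0.899432*0.06*0.1 = 0.027918 + 0.075820 + 0.026847 + 0.005397 = 0.135982
Of this, 0.032244 comes from 0.026847 + 0.005397 (the burglary=true cases).
P(burglary | alarm) = 0.032244 / 0.135982 ≈ 0.237

With the extra evidence:
P(alarm | earthquake) = 0.8066·0.94 + 0.899432·0.06 = 0.758204 + 0.053966 = 0.812170
Of this, 0.053966 comes from 0.899432·0.06 (the burglary=true cases).
Hence the posterior is 0.053966/0.812170 ≈ 0.066.
The drop from 0.237 to 0.066 is the explaining-away (discounting) effect.

P(burglary | alarm) ≈ 0.237; P(burglary | alarm, earthquake) ≈ 0.066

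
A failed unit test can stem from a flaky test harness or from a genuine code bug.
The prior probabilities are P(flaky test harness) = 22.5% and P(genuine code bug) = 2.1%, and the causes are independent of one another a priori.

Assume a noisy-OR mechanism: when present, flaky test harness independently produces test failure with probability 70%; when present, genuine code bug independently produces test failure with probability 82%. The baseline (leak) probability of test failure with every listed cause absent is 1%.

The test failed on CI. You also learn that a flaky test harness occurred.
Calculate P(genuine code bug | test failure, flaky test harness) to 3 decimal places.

P(genuine code bug | test failure, flaky test harness) ≈ 0.028

Under noisy-OR, P(test failure | causes) = 1 − (1−0.01)·∏(1−qᵢ) over the active causes.
By total probability over both values of genuine code bug:
  P(test failure | flaky test harness) = 0.703×0.979 + 0.94654×0.021
        = 0.688237 + 0.019877 = 0.708114
Configurations with genuine code bug contribute 0.019877, so
  P(genuine code bug | test failure, flaky test harness) = 0.019877 / 0.708114 ≈ 0.028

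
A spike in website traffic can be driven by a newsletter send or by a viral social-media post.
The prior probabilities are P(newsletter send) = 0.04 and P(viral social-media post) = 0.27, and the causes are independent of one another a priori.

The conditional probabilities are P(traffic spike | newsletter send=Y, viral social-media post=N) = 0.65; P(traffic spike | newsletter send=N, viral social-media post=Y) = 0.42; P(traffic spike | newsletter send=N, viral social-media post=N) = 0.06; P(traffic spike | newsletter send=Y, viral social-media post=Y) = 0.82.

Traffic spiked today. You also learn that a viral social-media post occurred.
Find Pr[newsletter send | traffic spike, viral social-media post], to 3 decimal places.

Pr[newsletter send | traffic spike, viral social-media post] ≈ 0.075

P(traffic spike | viral social-media post) = 0.42*0.96 + 0.82*0.04 = 0.403200 + 0.032800 = 0.436000
Restricting to configurations with newsletter send present: 0.82*0.04 = 0.032800.
P(newsletter send | traffic spike, viral social-media post) = 0.032800 / 0.436000 ≈ 0.075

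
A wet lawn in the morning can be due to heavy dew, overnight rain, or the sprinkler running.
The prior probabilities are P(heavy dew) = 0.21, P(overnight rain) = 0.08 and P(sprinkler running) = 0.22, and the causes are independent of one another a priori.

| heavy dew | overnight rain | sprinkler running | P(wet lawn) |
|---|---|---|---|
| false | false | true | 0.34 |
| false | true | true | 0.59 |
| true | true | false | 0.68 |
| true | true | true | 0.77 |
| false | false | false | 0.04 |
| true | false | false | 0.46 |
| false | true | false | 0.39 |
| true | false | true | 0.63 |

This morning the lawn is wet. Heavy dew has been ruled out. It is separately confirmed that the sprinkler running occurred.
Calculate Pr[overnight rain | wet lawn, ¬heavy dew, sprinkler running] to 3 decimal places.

Numerator (weight on configurations with overnight rain): 0.59*0.08 = 0.047200
Denominator P(wet lawn | ¬heavy dew, sprinkler running): 0.34*0.92 + 0.59*0.08 = 0.360000
P(overnight rain | wet lawn, ¬heavy dew, sprinkler running) = 0.047200/0.360000 ≈ 0.131

Pr[overnight rain | wet lawn, ¬heavy dew, sprinkler running] ≈ 0.131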